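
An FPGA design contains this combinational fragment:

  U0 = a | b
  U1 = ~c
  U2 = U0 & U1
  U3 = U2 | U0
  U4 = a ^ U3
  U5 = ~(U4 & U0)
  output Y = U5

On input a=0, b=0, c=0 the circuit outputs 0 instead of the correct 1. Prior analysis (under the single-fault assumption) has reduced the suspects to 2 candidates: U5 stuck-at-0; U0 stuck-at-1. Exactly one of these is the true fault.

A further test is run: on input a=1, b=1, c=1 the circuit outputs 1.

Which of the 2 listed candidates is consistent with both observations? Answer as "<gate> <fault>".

U0 stuck-at-1

Evaluate each candidate on input a=1, b=1, c=1:
  U5 stuck-at-0: U0=1, U1=0, U2=0, U3=1, U4=0, U5=0 [stuck-at-0] → 0 — eliminated
  U0 stuck-at-1: U0=1 [stuck-at-1], U1=0, U2=0, U3=1, U4=0, U5=1 → 1 — matches
Only U0 stuck-at-1 reproduces the observed 1.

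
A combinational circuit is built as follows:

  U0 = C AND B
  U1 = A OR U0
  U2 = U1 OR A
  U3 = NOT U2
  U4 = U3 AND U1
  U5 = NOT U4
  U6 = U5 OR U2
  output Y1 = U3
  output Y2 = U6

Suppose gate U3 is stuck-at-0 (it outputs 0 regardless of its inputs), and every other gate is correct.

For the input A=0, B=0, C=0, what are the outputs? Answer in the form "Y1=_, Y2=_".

Propagate with U3 forced: U0=0, U1=0, U2=0, U3=0 [stuck-at-0], U4=0, U5=1, U6=1.
So the outputs are Y1=0, Y2=1. (Without the fault they would be Y1=1, Y2=1.)

Y1=0, Y2=1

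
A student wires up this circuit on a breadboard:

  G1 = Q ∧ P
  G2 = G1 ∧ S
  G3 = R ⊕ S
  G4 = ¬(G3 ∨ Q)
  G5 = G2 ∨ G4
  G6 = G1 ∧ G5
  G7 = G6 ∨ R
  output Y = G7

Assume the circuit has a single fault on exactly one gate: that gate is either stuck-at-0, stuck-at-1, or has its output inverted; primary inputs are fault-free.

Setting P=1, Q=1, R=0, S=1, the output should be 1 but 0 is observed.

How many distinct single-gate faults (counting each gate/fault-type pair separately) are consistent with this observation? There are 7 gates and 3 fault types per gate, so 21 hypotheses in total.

10

Fault-free: G1=1, G2=1, G3=1, G4=0, G5=1, G6=1, G7=1 → 1. Observed 0.
  G1: stuck-at-0, inverted output ✓; others ✗
  G2: stuck-at-0, inverted output ✓; others ✗
  G3: none of the 3 fault types match ✗
  G4: none of the 3 fault types match ✗
  G5: stuck-at-0, inverted output ✓; others ✗
  G6: stuck-at-0, inverted output ✓; others ✗
  G7: stuck-at-0, inverted output ✓; others ✗
Consistent faults: {G1 stuck-at-0, G1 inverted output, G2 stuck-at-0, G2 inverted output, G5 stuck-at-0, G5 inverted output, G6 stuck-at-0, G6 inverted output, G7 stuck-at-0, G7 inverted output} — 10 in all.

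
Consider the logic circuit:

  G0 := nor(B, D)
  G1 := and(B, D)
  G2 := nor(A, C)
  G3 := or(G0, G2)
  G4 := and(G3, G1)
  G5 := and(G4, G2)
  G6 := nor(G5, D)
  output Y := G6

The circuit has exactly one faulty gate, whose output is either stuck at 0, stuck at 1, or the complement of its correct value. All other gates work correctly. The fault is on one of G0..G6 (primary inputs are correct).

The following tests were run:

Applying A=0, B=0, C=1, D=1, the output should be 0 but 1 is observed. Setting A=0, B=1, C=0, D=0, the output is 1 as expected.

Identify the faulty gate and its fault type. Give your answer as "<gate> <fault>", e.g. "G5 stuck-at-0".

G6 stuck-at-1

Fault-free values for test 1 (A=0, B=0, C=1, D=1): G0=0, G1=0, G2=0, G3=0, G4=0, G5=0, G6=0, giving Y=0. Observed 1.
Test 1: faults giving observed 1 are {G6 stuck-at-1, G6 inverted output}.
Test 2 (A=0, B=1, C=0, D=0): fault-free G0=0, G1=0, G2=1, G3=1, G4=0, G5=0, G6=1 → 1; observed 1. Eliminates G6 inverted output.
Only G6 stuck-at-1 is consistent with every test.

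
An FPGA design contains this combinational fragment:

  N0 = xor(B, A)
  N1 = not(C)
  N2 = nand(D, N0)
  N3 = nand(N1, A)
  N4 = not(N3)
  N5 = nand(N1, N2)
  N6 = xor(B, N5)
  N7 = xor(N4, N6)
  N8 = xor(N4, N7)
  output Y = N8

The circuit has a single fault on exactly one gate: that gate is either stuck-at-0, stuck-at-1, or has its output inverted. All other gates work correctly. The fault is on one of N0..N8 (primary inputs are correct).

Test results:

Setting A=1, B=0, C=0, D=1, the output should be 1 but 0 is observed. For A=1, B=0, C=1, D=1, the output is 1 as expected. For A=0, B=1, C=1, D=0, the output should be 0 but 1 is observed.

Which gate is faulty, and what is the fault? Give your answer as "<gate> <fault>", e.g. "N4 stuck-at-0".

Fault-free values for test 1 (A=1, B=0, C=0, D=1): N0=1, N1=1, N2=0, N3=0, N4=1, N5=1, N6=1, N7=0, N8=1, giving Y=1. Observed 0.
Test 1: faults giving observed 0 are {N0 stuck-at-0, N0 inverted output, N2 stuck-at-1, N2 inverted output, N5 stuck-at-0, N5 inverted output, N6 stuck-at-0, N6 inverted output, N7 stuck-at-1, N7 inverted output, N8 stuck-at-0, N8 inverted output}.
Test 2 (A=1, B=0, C=1, D=1): fault-free N0=1, N1=0, N2=0, N3=1, N4=0, N5=1, N6=1, N7=1, N8=1 → 1; observed 1. Eliminates N5 stuck-at-0, N5 inverted output, N6 stuck-at-0, N6 inverted output, N7 inverted output, N8 stuck-at-0, N8 inverted output.
Test 3 (A=0, B=1, C=1, D=0): fault-free N0=1, N1=0, N2=1, N3=1, N4=0, N5=1, N6=0, N7=0, N8=0 → 0; observed 1. Eliminates N0 stuck-at-0, N0 inverted output, N2 stuck-at-1, N2 inverted output.
Only N7 stuck-at-1 is consistent with every test.

N7 stuck-at-1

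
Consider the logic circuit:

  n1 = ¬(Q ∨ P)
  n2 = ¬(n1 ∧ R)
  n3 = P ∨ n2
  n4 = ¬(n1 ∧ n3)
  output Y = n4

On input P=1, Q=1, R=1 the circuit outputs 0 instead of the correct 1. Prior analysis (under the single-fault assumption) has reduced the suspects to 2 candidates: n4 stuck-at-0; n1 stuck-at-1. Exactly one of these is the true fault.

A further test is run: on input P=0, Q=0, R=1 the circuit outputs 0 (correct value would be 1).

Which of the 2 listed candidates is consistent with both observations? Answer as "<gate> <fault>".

Evaluate each candidate on input P=0, Q=0, R=1:
  n4 stuck-at-0: n1=1, n2=0, n3=0, n4=0 [stuck-at-0] → 0 — matches
  n1 stuck-at-1: n1=1 [stuck-at-1], n2=0, n3=0, n4=1 → 1 — eliminated
Only n4 stuck-at-0 reproduces the observed 0.

n4 stuck-at-0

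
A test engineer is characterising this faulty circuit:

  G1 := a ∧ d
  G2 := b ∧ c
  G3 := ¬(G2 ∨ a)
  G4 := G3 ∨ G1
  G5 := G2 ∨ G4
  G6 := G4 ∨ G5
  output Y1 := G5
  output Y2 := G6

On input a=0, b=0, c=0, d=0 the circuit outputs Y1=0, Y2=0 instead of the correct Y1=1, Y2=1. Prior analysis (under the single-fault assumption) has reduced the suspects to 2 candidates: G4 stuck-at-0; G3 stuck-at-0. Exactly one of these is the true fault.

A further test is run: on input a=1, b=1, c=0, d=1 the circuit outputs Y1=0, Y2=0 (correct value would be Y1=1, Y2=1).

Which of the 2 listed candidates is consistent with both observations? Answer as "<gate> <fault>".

G4 stuck-at-0

Evaluate each candidate on input a=1, b=1, c=0, d=1:
  G4 stuck-at-0: G1=1, G2=0, G3=0, G4=0 [stuck-at-0], G5=0, G6=0 → Y1=0, Y2=0 — matches
  G3 stuck-at-0: G1=1, G2=0, G3=0 [stuck-at-0], G4=1, G5=1, G6=1 → Y1=1, Y2=1 — eliminated
Only G4 stuck-at-0 reproduces the observed Y1=0, Y2=0.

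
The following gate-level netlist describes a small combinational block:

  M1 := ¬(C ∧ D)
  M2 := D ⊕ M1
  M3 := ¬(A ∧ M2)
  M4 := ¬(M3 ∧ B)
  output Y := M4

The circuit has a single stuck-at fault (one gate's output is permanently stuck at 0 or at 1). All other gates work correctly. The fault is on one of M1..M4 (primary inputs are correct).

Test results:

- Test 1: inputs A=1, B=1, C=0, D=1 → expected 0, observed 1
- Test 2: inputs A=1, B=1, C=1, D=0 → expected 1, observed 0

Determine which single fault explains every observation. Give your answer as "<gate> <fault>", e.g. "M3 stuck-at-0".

Fault-free values for test 1 (A=1, B=1, C=0, D=1): M1=1, M2=0, M3=1, M4=0, giving Y=0. Observed 1.
Test 1: faults giving observed 1 are {M1 stuck-at-0, M2 stuck-at-1, M3 stuck-at-0, M4 stuck-at-1}.
Test 2 (A=1, B=1, C=1, D=0): fault-free M1=1, M2=1, M3=0, M4=1 → 1; observed 0. Eliminates M2 stuck-at-1, M3 stuck-at-0, M4 stuck-at-1.
Only M1 stuck-at-0 is consistent with every test.

M1 stuck-at-0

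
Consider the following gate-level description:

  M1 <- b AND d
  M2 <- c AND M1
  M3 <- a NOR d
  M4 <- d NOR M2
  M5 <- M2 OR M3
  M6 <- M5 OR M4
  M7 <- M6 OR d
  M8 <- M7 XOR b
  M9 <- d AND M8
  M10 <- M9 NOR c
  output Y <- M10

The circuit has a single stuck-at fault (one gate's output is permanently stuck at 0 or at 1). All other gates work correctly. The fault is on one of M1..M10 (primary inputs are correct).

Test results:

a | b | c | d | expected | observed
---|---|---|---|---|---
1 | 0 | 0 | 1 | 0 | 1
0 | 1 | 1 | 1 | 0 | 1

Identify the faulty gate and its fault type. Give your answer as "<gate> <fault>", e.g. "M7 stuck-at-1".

Fault-free values for test 1 (a=1, b=0, c=0, d=1): M1=0, M2=0, M3=0, M4=0, M5=0, M6=0, M7=1, M8=1, M9=1, M10=0, giving Y=0. Observed 1.
Test 1: faults giving observed 1 are {M7 stuck-at-0, M8 stuck-at-0, M9 stuck-at-0, M10 stuck-at-1}.
Test 2 (a=0, b=1, c=1, d=1): fault-free M1=1, M2=1, M3=0, M4=0, M5=1, M6=1, M7=1, M8=0, M9=0, M10=0 → 0; observed 1. Eliminates M7 stuck-at-0, M8 stuck-at-0, M9 stuck-at-0.
Only M10 stuck-at-1 is consistent with every test.

M10 stuck-at-1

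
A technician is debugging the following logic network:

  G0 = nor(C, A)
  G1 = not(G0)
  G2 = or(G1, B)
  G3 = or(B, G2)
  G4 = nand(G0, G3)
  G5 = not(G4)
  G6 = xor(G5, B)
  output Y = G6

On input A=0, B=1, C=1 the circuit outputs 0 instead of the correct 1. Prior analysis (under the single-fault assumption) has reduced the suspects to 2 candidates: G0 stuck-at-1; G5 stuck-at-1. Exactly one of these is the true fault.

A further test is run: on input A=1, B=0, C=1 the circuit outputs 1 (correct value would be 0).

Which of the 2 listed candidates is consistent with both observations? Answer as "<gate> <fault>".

Evaluate each candidate on input A=1, B=0, C=1:
  G0 stuck-at-1: G0=1 [stuck-at-1], G1=0, G2=0, G3=0, G4=1, G5=0, G6=0 → 0 — eliminated
  G5 stuck-at-1: G0=0, G1=1, G2=1, G3=1, G4=1, G5=1 [stuck-at-1], G6=1 → 1 — matches
Only G5 stuck-at-1 reproduces the observed 1.

G5 stuck-at-1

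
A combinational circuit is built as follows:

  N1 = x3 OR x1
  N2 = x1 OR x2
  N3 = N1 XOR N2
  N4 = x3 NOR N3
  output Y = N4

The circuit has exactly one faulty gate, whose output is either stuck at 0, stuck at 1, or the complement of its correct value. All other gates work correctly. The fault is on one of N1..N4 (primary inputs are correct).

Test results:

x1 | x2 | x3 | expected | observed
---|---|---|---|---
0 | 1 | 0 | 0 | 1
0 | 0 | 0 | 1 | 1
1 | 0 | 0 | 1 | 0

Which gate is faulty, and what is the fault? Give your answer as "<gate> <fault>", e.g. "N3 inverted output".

N2 stuck-at-0

Fault-free values for test 1 (x1=0, x2=1, x3=0): N1=0, N2=1, N3=1, N4=0, giving Y=0. Observed 1.
Test 1: faults giving observed 1 are {N1 stuck-at-1, N1 inverted output, N2 stuck-at-0, N2 inverted output, N3 stuck-at-0, N3 inverted output, N4 stuck-at-1, N4 inverted output}.
Test 2 (x1=0, x2=0, x3=0): fault-free N1=0, N2=0, N3=0, N4=1 → 1; observed 1. Eliminates N1 stuck-at-1, N1 inverted output, N2 inverted output, N3 inverted output, N4 inverted output.
Test 3 (x1=1, x2=0, x3=0): fault-free N1=1, N2=1, N3=0, N4=1 → 1; observed 0. Eliminates N3 stuck-at-0, N4 stuck-at-1.
Only N2 stuck-at-0 is consistent with every test.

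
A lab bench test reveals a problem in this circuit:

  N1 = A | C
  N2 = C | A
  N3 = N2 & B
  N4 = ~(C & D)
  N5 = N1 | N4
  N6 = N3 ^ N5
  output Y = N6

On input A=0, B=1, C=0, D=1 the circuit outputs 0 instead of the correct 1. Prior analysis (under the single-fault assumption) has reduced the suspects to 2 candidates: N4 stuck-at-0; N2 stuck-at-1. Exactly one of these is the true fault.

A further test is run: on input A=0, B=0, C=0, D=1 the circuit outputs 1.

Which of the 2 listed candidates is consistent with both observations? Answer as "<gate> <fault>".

N2 stuck-at-1

Evaluate each candidate on input A=0, B=0, C=0, D=1:
  N4 stuck-at-0: N1=0, N2=0, N3=0, N4=0 [stuck-at-0], N5=0, N6=0 → 0 — eliminated
  N2 stuck-at-1: N1=0, N2=1 [stuck-at-1], N3=0, N4=1, N5=1, N6=1 → 1 — matches
Only N2 stuck-at-1 reproduces the observed 1.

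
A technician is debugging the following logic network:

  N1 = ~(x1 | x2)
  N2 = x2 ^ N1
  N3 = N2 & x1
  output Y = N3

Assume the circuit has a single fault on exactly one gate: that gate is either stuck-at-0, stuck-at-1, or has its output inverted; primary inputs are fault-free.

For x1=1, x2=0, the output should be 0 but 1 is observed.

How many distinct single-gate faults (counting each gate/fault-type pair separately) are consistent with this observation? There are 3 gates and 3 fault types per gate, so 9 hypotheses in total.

6

Fault-free: N1=0, N2=0, N3=0 → 0. Observed 1.
  N1 stuck-at-0: output 0 ✗
  N1 stuck-at-1: output 1 ✓
  N1 inverted output: output 1 ✓
  N2 stuck-at-0: output 0 ✗
  N2 stuck-at-1: output 1 ✓
  N2 inverted output: output 1 ✓
  N3 stuck-at-0: output 0 ✗
  N3 stuck-at-1: output 1 ✓
  N3 inverted output: output 1 ✓
Consistent faults: {N1 stuck-at-1, N1 inverted output, N2 stuck-at-1, N2 inverted output, N3 stuck-at-1, N3 inverted output} — 6 in all.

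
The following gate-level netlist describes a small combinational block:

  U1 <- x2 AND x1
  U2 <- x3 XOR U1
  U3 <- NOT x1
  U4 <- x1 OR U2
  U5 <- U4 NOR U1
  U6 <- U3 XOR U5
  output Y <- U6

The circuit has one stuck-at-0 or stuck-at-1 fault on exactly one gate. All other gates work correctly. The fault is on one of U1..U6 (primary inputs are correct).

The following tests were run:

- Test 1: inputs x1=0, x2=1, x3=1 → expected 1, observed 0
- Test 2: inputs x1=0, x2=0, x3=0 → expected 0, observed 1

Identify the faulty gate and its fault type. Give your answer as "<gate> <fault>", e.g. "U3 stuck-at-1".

U3 stuck-at-0

Fault-free values for test 1 (x1=0, x2=1, x3=1): U1=0, U2=1, U3=1, U4=1, U5=0, U6=1, giving Y=1. Observed 0.
Test 1: faults giving observed 0 are {U2 stuck-at-0, U3 stuck-at-0, U4 stuck-at-0, U5 stuck-at-1, U6 stuck-at-0}.
Test 2 (x1=0, x2=0, x3=0): fault-free U1=0, U2=0, U3=1, U4=0, U5=1, U6=0 → 0; observed 1. Eliminates U2 stuck-at-0, U4 stuck-at-0, U5 stuck-at-1, U6 stuck-at-0.
Only U3 stuck-at-0 is consistent with every test.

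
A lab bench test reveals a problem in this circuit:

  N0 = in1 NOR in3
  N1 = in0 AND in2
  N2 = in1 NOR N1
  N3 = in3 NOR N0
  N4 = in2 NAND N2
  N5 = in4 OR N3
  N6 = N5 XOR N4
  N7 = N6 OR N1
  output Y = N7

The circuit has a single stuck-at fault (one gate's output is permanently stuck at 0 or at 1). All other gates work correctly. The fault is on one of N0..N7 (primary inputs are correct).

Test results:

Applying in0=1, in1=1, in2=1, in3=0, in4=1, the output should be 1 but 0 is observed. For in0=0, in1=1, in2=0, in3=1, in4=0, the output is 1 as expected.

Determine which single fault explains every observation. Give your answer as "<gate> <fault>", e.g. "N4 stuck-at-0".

N1 stuck-at-0

Fault-free values for test 1 (in0=1, in1=1, in2=1, in3=0, in4=1): N0=0, N1=1, N2=0, N3=1, N4=1, N5=1, N6=0, N7=1, giving Y=1. Observed 0.
Test 1: faults giving observed 0 are {N1 stuck-at-0, N7 stuck-at-0}.
Test 2 (in0=0, in1=1, in2=0, in3=1, in4=0): fault-free N0=0, N1=0, N2=0, N3=0, N4=1, N5=0, N6=1, N7=1 → 1; observed 1. Eliminates N7 stuck-at-0.
Only N1 stuck-at-0 is consistent with every test.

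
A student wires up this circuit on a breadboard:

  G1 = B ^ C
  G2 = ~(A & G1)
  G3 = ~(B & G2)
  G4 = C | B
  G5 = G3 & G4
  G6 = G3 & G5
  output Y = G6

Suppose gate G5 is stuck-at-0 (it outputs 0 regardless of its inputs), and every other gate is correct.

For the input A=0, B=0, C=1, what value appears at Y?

0

Propagate with G5 forced: G1=1, G2=1, G3=1, G4=1, G5=0 [stuck-at-0], G6=0.
So Y = 0. (Without the fault it would be 1.)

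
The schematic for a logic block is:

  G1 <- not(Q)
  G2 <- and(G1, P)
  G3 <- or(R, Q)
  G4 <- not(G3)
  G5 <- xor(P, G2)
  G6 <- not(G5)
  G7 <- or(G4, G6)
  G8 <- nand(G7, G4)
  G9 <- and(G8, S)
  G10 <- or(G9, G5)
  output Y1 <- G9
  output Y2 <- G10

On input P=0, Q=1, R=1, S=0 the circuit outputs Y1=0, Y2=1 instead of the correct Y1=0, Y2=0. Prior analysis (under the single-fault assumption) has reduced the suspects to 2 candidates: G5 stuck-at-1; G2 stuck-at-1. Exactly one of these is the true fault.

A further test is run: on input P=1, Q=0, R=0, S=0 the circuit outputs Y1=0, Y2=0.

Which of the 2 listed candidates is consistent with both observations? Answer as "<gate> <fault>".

G2 stuck-at-1

Evaluate each candidate on input P=1, Q=0, R=0, S=0:
  G5 stuck-at-1: G1=1, G2=1, G3=0, G4=1, G5=1 [stuck-at-1], G6=0, G7=1, G8=0, G9=0, G10=1 → Y1=0, Y2=1 — eliminated
  G2 stuck-at-1: G1=1, G2=1 [stuck-at-1], G3=0, G4=1, G5=0, G6=1, G7=1, G8=0, G9=0, G10=0 → Y1=0, Y2=0 — matches
Only G2 stuck-at-1 reproduces the observed Y1=0, Y2=0.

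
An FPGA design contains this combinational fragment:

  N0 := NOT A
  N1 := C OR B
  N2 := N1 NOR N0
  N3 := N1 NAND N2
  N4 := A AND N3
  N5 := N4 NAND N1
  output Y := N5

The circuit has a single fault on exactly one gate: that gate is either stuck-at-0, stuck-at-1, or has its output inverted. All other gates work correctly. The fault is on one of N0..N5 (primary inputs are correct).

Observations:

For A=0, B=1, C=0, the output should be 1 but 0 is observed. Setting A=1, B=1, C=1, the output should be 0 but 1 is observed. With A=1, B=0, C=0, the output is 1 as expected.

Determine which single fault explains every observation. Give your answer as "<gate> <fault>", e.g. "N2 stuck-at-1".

Fault-free values for test 1 (A=0, B=1, C=0): N0=1, N1=1, N2=0, N3=1, N4=0, N5=1, giving Y=1. Observed 0.
Test 1: faults giving observed 0 are {N4 stuck-at-1, N4 inverted output, N5 stuck-at-0, N5 inverted output}.
Test 2 (A=1, B=1, C=1): fault-free N0=0, N1=1, N2=0, N3=1, N4=1, N5=0 → 0; observed 1. Eliminates N4 stuck-at-1, N5 stuck-at-0.
Test 3 (A=1, B=0, C=0): fault-free N0=0, N1=0, N2=1, N3=1, N4=1, N5=1 → 1; observed 1. Eliminates N5 inverted output.
Only N4 inverted output is consistent with every test.

N4 inverted output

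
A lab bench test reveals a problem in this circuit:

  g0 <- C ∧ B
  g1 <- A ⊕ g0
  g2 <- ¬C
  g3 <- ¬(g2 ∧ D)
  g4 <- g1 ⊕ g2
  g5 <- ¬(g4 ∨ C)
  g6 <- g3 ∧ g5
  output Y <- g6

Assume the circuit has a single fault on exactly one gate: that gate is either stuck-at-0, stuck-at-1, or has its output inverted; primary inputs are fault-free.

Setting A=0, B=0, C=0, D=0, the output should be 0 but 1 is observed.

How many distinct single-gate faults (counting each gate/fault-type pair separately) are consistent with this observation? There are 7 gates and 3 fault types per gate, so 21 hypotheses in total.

Fault-free: g0=0, g1=0, g2=1, g3=1, g4=1, g5=0, g6=0 → 0. Observed 1.
  g0: stuck-at-1, inverted output ✓; others ✗
  g1: stuck-at-1, inverted output ✓; others ✗
  g2: stuck-at-0, inverted output ✓; others ✗
  g3: none of the 3 fault types match ✗
  g4: stuck-at-0, inverted output ✓; others ✗
  g5: stuck-at-1, inverted output ✓; others ✗
  g6: stuck-at-1, inverted output ✓; others ✗
Consistent faults: {g0 stuck-at-1, g0 inverted output, g1 stuck-at-1, g1 inverted output, g2 stuck-at-0, g2 inverted output, g4 stuck-at-0, g4 inverted output, g5 stuck-at-1, g5 inverted output, g6 stuck-at-1, g6 inverted output} — 12 in all.

12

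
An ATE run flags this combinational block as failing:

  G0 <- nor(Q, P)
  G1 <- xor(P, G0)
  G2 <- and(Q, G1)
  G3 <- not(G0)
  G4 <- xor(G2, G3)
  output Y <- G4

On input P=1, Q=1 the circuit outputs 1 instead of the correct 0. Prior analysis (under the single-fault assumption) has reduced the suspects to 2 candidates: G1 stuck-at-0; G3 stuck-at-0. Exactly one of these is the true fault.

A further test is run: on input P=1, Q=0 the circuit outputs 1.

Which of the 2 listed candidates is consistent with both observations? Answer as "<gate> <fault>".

Evaluate each candidate on input P=1, Q=0:
  G1 stuck-at-0: G0=0, G1=0 [stuck-at-0], G2=0, G3=1, G4=1 → 1 — matches
  G3 stuck-at-0: G0=0, G1=1, G2=0, G3=0 [stuck-at-0], G4=0 → 0 — eliminated
Only G1 stuck-at-0 reproduces the observed 1.

G1 stuck-at-0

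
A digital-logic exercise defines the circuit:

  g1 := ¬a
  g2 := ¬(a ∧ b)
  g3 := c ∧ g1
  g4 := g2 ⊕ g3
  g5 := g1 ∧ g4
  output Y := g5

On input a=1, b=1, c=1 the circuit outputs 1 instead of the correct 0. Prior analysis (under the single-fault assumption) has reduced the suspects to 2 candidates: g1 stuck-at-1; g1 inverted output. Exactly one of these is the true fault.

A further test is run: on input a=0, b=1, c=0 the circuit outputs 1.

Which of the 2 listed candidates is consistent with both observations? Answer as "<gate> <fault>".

g1 stuck-at-1

Evaluate each candidate on input a=0, b=1, c=0:
  g1 stuck-at-1: g1=1 [stuck-at-1], g2=1, g3=0, g4=1, g5=1 → 1 — matches
  g1 inverted output: g1=0 [inverted output], g2=1, g3=0, g4=1, g5=0 → 0 — eliminated
Only g1 stuck-at-1 reproduces the observed 1.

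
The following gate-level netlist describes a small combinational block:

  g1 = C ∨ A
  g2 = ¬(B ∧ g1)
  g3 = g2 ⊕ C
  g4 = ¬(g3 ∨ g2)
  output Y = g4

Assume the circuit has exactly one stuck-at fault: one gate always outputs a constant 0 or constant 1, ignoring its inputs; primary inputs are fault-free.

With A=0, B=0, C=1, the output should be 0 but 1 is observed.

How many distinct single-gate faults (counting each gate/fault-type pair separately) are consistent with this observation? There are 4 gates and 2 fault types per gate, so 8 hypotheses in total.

Fault-free: g1=1, g2=1, g3=0, g4=0 → 0. Observed 1.
  g1 stuck-at-0: output 0 ✗
  g1 stuck-at-1: output 0 ✗
  g2 stuck-at-0: output 0 ✗
  g2 stuck-at-1: output 0 ✗
  g3 stuck-at-0: output 0 ✗
  g3 stuck-at-1: output 0 ✗
  g4 stuck-at-0: output 0 ✗
  g4 stuck-at-1: output 1 ✓
Consistent faults: {g4 stuck-at-1} — 1 in all.

1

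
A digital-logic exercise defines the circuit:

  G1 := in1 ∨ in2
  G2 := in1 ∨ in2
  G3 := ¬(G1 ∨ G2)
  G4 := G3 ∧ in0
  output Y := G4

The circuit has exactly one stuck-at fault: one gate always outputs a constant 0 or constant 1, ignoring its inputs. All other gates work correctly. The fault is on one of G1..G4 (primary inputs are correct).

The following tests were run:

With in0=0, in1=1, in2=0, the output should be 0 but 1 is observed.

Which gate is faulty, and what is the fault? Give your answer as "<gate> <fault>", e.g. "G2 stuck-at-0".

Fault-free values for test 1 (in0=0, in1=1, in2=0): G1=1, G2=1, G3=0, G4=0, giving Y=0. Observed 1.
Test 1: faults giving observed 1 are {G4 stuck-at-1}.
Only G4 stuck-at-1 is consistent with every test.

G4 stuck-at-1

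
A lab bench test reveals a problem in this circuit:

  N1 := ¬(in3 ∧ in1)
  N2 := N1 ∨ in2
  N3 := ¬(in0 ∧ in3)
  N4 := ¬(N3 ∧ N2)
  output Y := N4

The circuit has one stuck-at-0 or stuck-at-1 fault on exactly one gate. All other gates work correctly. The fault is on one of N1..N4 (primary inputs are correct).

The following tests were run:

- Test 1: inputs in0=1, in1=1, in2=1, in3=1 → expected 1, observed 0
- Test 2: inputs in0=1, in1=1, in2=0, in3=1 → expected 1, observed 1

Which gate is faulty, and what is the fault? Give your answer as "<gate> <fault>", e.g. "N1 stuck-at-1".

Fault-free values for test 1 (in0=1, in1=1, in2=1, in3=1): N1=0, N2=1, N3=0, N4=1, giving Y=1. Observed 0.
Test 1: faults giving observed 0 are {N3 stuck-at-1, N4 stuck-at-0}.
Test 2 (in0=1, in1=1, in2=0, in3=1): fault-free N1=0, N2=0, N3=0, N4=1 → 1; observed 1. Eliminates N4 stuck-at-0.
Only N3 stuck-at-1 is consistent with every test.

N3 stuck-at-1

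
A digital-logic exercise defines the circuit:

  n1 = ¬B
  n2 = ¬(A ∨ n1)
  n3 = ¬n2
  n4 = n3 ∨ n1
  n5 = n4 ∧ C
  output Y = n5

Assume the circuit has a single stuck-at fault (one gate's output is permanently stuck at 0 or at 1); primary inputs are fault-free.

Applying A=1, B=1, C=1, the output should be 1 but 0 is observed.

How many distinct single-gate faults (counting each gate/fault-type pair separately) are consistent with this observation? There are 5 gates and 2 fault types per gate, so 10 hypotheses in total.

4

Fault-free: n1=0, n2=0, n3=1, n4=1, n5=1 → 1. Observed 0.
  n1 stuck-at-0: output 1 ✗
  n1 stuck-at-1: output 1 ✗
  n2 stuck-at-0: output 1 ✗
  n2 stuck-at-1: output 0 ✓
  n3 stuck-at-0: output 0 ✓
  n3 stuck-at-1: output 1 ✗
  n4 stuck-at-0: output 0 ✓
  n4 stuck-at-1: output 1 ✗
  n5 stuck-at-0: output 0 ✓
  n5 stuck-at-1: output 1 ✗
Consistent faults: {n2 stuck-at-1, n3 stuck-at-0, n4 stuck-at-0, n5 stuck-at-0} — 4 in all.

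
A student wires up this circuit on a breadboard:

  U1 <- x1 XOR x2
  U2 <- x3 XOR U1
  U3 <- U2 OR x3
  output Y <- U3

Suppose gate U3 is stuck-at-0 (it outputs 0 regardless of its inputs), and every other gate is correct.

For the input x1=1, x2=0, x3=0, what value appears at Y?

0

Propagate with U3 forced: U1=1, U2=1, U3=0 [stuck-at-0].
So Y = 0. (Without the fault it would be 1.)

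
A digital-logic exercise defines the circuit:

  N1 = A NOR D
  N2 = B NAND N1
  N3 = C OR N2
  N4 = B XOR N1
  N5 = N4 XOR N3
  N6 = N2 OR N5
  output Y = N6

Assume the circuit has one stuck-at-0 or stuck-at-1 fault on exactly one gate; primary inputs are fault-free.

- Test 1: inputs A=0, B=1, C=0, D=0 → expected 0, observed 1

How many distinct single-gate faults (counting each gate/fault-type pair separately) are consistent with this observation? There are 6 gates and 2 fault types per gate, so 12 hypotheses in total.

6

Fault-free: N1=1, N2=0, N3=0, N4=0, N5=0, N6=0 → 0. Observed 1.
  N1 stuck-at-0: output 1 ✓
  N1 stuck-at-1: output 0 ✗
  N2 stuck-at-0: output 0 ✗
  N2 stuck-at-1: output 1 ✓
  N3 stuck-at-0: output 0 ✗
  N3 stuck-at-1: output 1 ✓
  N4 stuck-at-0: output 0 ✗
  N4 stuck-at-1: output 1 ✓
  N5 stuck-at-0: output 0 ✗
  N5 stuck-at-1: output 1 ✓
  N6 stuck-at-0: output 0 ✗
  N6 stuck-at-1: output 1 ✓
Consistent faults: {N1 stuck-at-0, N2 stuck-at-1, N3 stuck-at-1, N4 stuck-at-1, N5 stuck-at-1, N6 stuck-at-1} — 6 in all.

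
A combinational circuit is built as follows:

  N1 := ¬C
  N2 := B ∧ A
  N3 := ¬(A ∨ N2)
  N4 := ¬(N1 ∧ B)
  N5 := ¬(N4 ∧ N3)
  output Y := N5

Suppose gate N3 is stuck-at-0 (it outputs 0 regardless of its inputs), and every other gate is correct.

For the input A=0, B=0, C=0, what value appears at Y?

Propagate with N3 forced: N1=1, N2=0, N3=0 [stuck-at-0], N4=1, N5=1.
So Y = 1. (Without the fault it would be 0.)

1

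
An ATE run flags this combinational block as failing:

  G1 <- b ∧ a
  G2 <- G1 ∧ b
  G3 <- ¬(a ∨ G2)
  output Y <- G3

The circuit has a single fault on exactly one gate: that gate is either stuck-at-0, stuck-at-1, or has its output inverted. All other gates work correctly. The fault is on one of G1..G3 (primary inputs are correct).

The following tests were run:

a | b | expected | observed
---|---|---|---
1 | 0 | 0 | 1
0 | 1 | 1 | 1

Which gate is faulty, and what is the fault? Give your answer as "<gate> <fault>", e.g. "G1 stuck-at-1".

Fault-free values for test 1 (a=1, b=0): G1=0, G2=0, G3=0, giving Y=0. Observed 1.
Test 1: faults giving observed 1 are {G3 stuck-at-1, G3 inverted output}.
Test 2 (a=0, b=1): fault-free G1=0, G2=0, G3=1 → 1; observed 1. Eliminates G3 inverted output.
Only G3 stuck-at-1 is consistent with every test.

G3 stuck-at-1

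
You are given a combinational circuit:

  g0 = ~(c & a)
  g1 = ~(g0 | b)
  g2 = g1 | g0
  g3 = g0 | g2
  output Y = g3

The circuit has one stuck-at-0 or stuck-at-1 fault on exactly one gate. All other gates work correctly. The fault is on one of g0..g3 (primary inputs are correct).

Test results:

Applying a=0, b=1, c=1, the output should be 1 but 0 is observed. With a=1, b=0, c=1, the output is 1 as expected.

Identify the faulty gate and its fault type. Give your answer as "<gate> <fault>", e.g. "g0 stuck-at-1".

Fault-free values for test 1 (a=0, b=1, c=1): g0=1, g1=0, g2=1, g3=1, giving Y=1. Observed 0.
Test 1: faults giving observed 0 are {g0 stuck-at-0, g3 stuck-at-0}.
Test 2 (a=1, b=0, c=1): fault-free g0=0, g1=1, g2=1, g3=1 → 1; observed 1. Eliminates g3 stuck-at-0.
Only g0 stuck-at-0 is consistent with every test.

g0 stuck-at-0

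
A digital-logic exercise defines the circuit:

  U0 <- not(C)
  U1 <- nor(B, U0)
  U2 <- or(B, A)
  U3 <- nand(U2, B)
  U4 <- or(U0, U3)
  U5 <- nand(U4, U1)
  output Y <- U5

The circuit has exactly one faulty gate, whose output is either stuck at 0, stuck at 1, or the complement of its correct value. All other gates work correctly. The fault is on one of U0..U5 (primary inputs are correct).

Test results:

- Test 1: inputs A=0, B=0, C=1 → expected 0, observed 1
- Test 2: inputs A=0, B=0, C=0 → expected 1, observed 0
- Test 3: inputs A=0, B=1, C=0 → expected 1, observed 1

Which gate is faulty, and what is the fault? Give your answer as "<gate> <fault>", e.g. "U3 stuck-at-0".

Fault-free values for test 1 (A=0, B=0, C=1): U0=0, U1=1, U2=0, U3=1, U4=1, U5=0, giving Y=0. Observed 1.
Test 1: faults giving observed 1 are {U0 stuck-at-1, U0 inverted output, U1 stuck-at-0, U1 inverted output, U3 stuck-at-0, U3 inverted output, U4 stuck-at-0, U4 inverted output, U5 stuck-at-1, U5 inverted output}.
Test 2 (A=0, B=0, C=0): fault-free U0=1, U1=0, U2=0, U3=1, U4=1, U5=1 → 1; observed 0. Eliminates U0 stuck-at-1, U1 stuck-at-0, U3 stuck-at-0, U3 inverted output, U4 stuck-at-0, U4 inverted output, U5 stuck-at-1.
Test 3 (A=0, B=1, C=0): fault-free U0=1, U1=0, U2=1, U3=0, U4=1, U5=1 → 1; observed 1. Eliminates U1 inverted output, U5 inverted output.
Only U0 inverted output is consistent with every test.

U0 inverted output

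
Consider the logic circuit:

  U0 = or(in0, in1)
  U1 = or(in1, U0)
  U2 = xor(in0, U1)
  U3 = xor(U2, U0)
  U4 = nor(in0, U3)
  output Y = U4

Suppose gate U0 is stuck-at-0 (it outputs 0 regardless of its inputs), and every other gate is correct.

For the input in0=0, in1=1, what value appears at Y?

0

Propagate with U0 forced: U0=0 [stuck-at-0], U1=1, U2=1, U3=1, U4=0.
So Y = 0. (Without the fault it would be 1.)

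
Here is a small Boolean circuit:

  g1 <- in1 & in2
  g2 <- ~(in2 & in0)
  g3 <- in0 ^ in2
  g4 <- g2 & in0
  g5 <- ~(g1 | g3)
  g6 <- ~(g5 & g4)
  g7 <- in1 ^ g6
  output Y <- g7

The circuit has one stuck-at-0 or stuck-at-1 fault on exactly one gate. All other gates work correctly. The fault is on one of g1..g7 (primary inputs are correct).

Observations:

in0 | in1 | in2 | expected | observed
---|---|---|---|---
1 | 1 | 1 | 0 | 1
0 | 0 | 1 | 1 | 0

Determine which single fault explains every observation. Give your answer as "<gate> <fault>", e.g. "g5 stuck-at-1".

Fault-free values for test 1 (in0=1, in1=1, in2=1): g1=1, g2=0, g3=0, g4=0, g5=0, g6=1, g7=0, giving Y=0. Observed 1.
Test 1: faults giving observed 1 are {g6 stuck-at-0, g7 stuck-at-1}.
Test 2 (in0=0, in1=0, in2=1): fault-free g1=0, g2=1, g3=1, g4=0, g5=0, g6=1, g7=1 → 1; observed 0. Eliminates g7 stuck-at-1.
Only g6 stuck-at-0 is consistent with every test.

g6 stuck-at-0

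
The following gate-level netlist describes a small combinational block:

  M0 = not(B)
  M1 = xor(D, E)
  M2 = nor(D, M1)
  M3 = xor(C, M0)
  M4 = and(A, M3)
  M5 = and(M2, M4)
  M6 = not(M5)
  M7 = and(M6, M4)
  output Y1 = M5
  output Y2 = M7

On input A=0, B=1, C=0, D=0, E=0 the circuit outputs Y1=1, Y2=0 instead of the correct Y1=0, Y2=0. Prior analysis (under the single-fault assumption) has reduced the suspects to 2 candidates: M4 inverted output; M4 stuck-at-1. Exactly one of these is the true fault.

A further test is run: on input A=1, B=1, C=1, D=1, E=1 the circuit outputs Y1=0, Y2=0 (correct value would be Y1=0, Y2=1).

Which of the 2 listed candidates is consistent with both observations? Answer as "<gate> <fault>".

M4 inverted output

Evaluate each candidate on input A=1, B=1, C=1, D=1, E=1:
  M4 inverted output: M0=0, M1=0, M2=0, M3=1, M4=0 [inverted output], M5=0, M6=1, M7=0 → Y1=0, Y2=0 — matches
  M4 stuck-at-1: M0=0, M1=0, M2=0, M3=1, M4=1 [stuck-at-1], M5=0, M6=1, M7=1 → Y1=0, Y2=1 — eliminated
Only M4 inverted output reproduces the observed Y1=0, Y2=0.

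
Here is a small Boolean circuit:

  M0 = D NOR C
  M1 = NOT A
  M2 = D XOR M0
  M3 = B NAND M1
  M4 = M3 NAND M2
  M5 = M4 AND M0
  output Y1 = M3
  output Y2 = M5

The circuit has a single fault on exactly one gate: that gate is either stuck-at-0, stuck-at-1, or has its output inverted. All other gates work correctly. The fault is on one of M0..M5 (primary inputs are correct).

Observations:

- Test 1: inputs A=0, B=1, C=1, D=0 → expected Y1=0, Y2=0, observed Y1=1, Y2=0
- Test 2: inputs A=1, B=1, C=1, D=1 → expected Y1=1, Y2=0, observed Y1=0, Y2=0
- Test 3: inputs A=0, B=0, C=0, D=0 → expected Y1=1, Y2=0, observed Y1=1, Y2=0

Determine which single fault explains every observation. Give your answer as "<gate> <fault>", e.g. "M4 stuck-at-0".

M1 inverted output

Fault-free values for test 1 (A=0, B=1, C=1, D=0): M0=0, M1=1, M2=0, M3=0, M4=1, M5=0, giving Y1=0, Y2=0. Observed Y1=1, Y2=0.
Test 1: faults giving observed Y1=1, Y2=0 are {M1 stuck-at-0, M1 inverted output, M3 stuck-at-1, M3 inverted output}.
Test 2 (A=1, B=1, C=1, D=1): fault-free M0=0, M1=0, M2=1, M3=1, M4=0, M5=0 → Y1=1, Y2=0; observed Y1=0, Y2=0. Eliminates M1 stuck-at-0, M3 stuck-at-1.
Test 3 (A=0, B=0, C=0, D=0): fault-free M0=1, M1=1, M2=1, M3=1, M4=0, M5=0 → Y1=1, Y2=0; observed Y1=1, Y2=0. Eliminates M3 inverted output.
Only M1 inverted output is consistent with every test.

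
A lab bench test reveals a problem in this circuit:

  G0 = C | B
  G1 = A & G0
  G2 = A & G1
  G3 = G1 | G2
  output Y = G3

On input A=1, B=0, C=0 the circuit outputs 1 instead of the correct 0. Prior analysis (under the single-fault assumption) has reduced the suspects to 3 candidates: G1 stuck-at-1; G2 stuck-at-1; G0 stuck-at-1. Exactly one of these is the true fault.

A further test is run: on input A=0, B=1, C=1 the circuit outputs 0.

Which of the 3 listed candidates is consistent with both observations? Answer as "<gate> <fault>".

G0 stuck-at-1

Evaluate each candidate on input A=0, B=1, C=1:
  G1 stuck-at-1: G0=1, G1=1 [stuck-at-1], G2=0, G3=1 → 1 — eliminated
  G2 stuck-at-1: G0=1, G1=0, G2=1 [stuck-at-1], G3=1 → 1 — eliminated
  G0 stuck-at-1: G0=1 [stuck-at-1], G1=0, G2=0, G3=0 → 0 — matches
Only G0 stuck-at-1 reproduces the observed 0.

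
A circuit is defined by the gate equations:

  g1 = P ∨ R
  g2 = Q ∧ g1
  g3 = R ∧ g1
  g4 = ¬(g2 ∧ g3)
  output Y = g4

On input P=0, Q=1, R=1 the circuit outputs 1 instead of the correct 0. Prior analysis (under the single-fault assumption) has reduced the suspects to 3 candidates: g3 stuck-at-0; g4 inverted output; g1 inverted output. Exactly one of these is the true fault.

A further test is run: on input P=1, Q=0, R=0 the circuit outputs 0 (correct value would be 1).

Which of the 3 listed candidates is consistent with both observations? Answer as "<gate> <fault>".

g4 inverted output

Evaluate each candidate on input P=1, Q=0, R=0:
  g3 stuck-at-0: g1=1, g2=0, g3=0 [stuck-at-0], g4=1 → 1 — eliminated
  g4 inverted output: g1=1, g2=0, g3=0, g4=0 [inverted output] → 0 — matches
  g1 inverted output: g1=0 [inverted output], g2=0, g3=0, g4=1 → 1 — eliminated
Only g4 inverted output reproduces the observed 0.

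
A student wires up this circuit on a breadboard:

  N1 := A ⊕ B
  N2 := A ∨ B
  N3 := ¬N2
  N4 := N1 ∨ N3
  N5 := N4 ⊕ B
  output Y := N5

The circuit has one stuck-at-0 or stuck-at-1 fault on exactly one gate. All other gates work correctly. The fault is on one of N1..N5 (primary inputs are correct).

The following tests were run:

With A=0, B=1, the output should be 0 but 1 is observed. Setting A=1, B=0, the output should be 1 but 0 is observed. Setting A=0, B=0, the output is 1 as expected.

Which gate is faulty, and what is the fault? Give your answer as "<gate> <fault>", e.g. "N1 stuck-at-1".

N1 stuck-at-0

Fault-free values for test 1 (A=0, B=1): N1=1, N2=1, N3=0, N4=1, N5=0, giving Y=0. Observed 1.
Test 1: faults giving observed 1 are {N1 stuck-at-0, N4 stuck-at-0, N5 stuck-at-1}.
Test 2 (A=1, B=0): fault-free N1=1, N2=1, N3=0, N4=1, N5=1 → 1; observed 0. Eliminates N5 stuck-at-1.
Test 3 (A=0, B=0): fault-free N1=0, N2=0, N3=1, N4=1, N5=1 → 1; observed 1. Eliminates N4 stuck-at-0.
Only N1 stuck-at-0 is consistent with every test.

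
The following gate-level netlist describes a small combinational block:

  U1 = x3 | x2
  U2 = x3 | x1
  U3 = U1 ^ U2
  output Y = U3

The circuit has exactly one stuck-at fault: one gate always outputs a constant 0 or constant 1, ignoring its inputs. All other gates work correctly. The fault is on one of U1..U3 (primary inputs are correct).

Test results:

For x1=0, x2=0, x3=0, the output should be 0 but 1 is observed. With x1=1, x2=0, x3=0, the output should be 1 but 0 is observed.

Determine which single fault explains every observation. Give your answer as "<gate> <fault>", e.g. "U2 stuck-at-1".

Fault-free values for test 1 (x1=0, x2=0, x3=0): U1=0, U2=0, U3=0, giving Y=0. Observed 1.
Test 1: faults giving observed 1 are {U1 stuck-at-1, U2 stuck-at-1, U3 stuck-at-1}.
Test 2 (x1=1, x2=0, x3=0): fault-free U1=0, U2=1, U3=1 → 1; observed 0. Eliminates U2 stuck-at-1, U3 stuck-at-1.
Only U1 stuck-at-1 is consistent with every test.

U1 stuck-at-1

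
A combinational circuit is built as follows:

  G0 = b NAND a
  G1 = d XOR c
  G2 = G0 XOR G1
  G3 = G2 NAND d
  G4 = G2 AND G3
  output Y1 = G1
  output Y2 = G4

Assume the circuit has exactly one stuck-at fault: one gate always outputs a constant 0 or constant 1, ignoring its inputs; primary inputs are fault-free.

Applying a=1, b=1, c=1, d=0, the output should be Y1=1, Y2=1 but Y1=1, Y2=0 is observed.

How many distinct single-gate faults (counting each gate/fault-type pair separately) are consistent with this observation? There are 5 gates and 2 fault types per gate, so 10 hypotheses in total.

4

Fault-free: G0=0, G1=1, G2=1, G3=1, G4=1 → Y1=1, Y2=1. Observed Y1=1, Y2=0.
  G0 stuck-at-0: output Y1=1, Y2=1 ✗
  G0 stuck-at-1: output Y1=1, Y2=0 ✓
  G1 stuck-at-0: output Y1=0, Y2=0 ✗
  G1 stuck-at-1: output Y1=1, Y2=1 ✗
  G2 stuck-at-0: output Y1=1, Y2=0 ✓
  G2 stuck-at-1: output Y1=1, Y2=1 ✗
  G3 stuck-at-0: output Y1=1, Y2=0 ✓
  G3 stuck-at-1: output Y1=1, Y2=1 ✗
  G4 stuck-at-0: output Y1=1, Y2=0 ✓
  G4 stuck-at-1: output Y1=1, Y2=1 ✗
Consistent faults: {G0 stuck-at-1, G2 stuck-at-0, G3 stuck-at-0, G4 stuck-at-0} — 4 in all.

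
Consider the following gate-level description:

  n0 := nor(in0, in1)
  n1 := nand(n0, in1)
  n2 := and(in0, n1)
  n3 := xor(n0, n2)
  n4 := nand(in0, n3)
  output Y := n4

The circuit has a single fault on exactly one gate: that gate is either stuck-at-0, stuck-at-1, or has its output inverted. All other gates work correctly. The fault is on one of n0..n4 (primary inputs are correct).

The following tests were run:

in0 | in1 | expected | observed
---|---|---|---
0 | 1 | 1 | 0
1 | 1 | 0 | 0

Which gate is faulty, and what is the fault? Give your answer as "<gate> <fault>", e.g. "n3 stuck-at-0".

Fault-free values for test 1 (in0=0, in1=1): n0=0, n1=1, n2=0, n3=0, n4=1, giving Y=1. Observed 0.
Test 1: faults giving observed 0 are {n4 stuck-at-0, n4 inverted output}.
Test 2 (in0=1, in1=1): fault-free n0=0, n1=1, n2=1, n3=1, n4=0 → 0; observed 0. Eliminates n4 inverted output.
Only n4 stuck-at-0 is consistent with every test.

n4 stuck-at-0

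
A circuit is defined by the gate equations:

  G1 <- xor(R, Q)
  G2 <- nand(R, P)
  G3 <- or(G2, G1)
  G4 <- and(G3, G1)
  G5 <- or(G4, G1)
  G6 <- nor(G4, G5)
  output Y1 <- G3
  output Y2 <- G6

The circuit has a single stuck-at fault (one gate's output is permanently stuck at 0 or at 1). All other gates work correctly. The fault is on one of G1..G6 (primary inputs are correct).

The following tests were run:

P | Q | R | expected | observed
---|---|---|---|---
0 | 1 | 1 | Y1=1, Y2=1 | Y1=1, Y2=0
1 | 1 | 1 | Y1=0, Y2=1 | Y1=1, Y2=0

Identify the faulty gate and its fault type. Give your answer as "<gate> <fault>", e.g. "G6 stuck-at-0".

Fault-free values for test 1 (P=0, Q=1, R=1): G1=0, G2=1, G3=1, G4=0, G5=0, G6=1, giving Y1=1, Y2=1. Observed Y1=1, Y2=0.
Test 1: faults giving observed Y1=1, Y2=0 are {G1 stuck-at-1, G4 stuck-at-1, G5 stuck-at-1, G6 stuck-at-0}.
Test 2 (P=1, Q=1, R=1): fault-free G1=0, G2=0, G3=0, G4=0, G5=0, G6=1 → Y1=0, Y2=1; observed Y1=1, Y2=0. Eliminates G4 stuck-at-1, G5 stuck-at-1, G6 stuck-at-0.
Only G1 stuck-at-1 is consistent with every test.

G1 stuck-at-1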